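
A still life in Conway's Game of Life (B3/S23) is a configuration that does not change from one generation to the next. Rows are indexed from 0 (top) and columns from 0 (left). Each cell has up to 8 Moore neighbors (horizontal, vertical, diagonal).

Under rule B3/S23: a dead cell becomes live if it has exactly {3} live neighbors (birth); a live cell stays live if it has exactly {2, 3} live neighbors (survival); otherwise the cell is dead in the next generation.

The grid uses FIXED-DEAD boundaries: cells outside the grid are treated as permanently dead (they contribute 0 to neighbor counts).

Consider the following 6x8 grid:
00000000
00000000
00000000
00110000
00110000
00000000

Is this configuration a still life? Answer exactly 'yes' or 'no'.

Compute generation 1 and compare to generation 0 (given above):
Generation 1:
00000000
00000000
00000000
00110000
00110000
00000000
The grids are IDENTICAL -> still life.

Answer: yes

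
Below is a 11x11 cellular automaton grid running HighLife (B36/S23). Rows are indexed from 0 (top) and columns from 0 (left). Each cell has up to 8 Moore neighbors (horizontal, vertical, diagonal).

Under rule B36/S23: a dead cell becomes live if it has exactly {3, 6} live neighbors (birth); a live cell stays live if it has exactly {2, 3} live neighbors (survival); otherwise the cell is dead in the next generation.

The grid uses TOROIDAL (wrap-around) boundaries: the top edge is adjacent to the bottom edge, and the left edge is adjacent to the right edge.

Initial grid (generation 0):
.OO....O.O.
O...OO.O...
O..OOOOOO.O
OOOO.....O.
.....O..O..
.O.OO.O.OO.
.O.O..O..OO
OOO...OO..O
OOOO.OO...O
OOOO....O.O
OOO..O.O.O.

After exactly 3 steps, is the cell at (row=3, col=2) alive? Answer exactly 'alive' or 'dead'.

Simulating step by step:
Generation 0 (given above): 59 live cells
Generation 1: 44 live cells
..OOOO.O...
O.O...O..O.
.......OOO.
OOOO.....O.
O....O.OO.O
O..OO.O.O.O
O.OOO.O....
....O..O...
....OOO....
.....O.OO..
......OO.O.
Generation 2: 43 live cells
.OOOOO.O..O
.OO.OOO..OO
O..O...O.O.
OOO...O.O..
.....OOOO..
..O...O.O..
OOO...O...O
.....O.O...
....O...O..
....O.O.O..
...O.......
Generation 3: 46 live cells
.O.......OO
...O...O.O.
.O.OO..O.O.
OOO..O.O.OO
..O..O..OO.
O.O....OOO.
OOO..OO....
OO...OOO...
....O.O.O..
...OOO.O...
......OO...

Cell (3,2) at generation 3: 1 -> alive

Answer: alive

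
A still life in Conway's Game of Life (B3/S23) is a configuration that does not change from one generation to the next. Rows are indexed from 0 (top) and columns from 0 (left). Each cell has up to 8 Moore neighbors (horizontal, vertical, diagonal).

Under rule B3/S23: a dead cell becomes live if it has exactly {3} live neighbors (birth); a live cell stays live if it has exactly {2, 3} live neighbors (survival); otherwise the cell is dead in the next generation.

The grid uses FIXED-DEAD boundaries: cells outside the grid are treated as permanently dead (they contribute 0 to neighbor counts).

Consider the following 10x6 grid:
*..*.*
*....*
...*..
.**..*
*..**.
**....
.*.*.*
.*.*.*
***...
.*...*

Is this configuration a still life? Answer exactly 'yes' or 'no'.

Answer: no

Derivation:
Compute generation 1 and compare to generation 0 (given above):
Generation 1:
....*.
......
.**.*.
.**...
*..**.
**.*..
.*....
...*..
*...*.
***...
Cell (0,0) differs: gen0=1 vs gen1=0 -> NOT a still life.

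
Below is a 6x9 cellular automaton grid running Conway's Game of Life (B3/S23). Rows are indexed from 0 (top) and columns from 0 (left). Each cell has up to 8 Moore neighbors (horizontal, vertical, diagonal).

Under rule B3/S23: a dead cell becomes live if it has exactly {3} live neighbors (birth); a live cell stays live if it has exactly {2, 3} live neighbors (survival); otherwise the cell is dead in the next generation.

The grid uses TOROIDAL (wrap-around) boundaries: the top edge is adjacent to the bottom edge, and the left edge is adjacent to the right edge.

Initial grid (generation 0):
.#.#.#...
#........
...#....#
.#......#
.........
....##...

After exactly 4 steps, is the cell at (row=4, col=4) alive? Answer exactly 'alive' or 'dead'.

Answer: dead

Derivation:
Simulating step by step:
Generation 0 (given above): 10 live cells
Generation 1: 8 live cells
.....#...
#.#.#....
........#
#........
.........
....##...
Generation 2: 7 live cells
...#.#...
.........
##......#
.........
.........
....##...
Generation 3: 6 live cells
.....#...
#........
#........
#........
.........
....##...
Generation 4: 7 live cells
....##...
.........
##......#
.........
.........
....##...

Cell (4,4) at generation 4: 0 -> dead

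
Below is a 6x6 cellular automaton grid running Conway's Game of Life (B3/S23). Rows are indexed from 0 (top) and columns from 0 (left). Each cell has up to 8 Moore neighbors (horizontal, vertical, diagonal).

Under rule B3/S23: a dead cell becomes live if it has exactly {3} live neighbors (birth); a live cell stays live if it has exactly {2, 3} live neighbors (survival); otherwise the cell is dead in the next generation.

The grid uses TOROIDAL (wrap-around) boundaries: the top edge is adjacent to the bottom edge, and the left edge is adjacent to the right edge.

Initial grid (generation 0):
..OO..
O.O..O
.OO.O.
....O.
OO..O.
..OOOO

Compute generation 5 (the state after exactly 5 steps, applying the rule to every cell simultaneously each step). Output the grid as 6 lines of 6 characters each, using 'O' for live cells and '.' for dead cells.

Answer: ......
......
......
......
......
......

Derivation:
Simulating step by step:
Generation 0 (given above): 16 live cells
Generation 1: 16 live cells
O.....
O...OO
OOO.O.
O.O.O.
OOO...
O....O
Generation 2: 9 live cells
.O..O.
...OO.
..O.O.
......
..OO..
.....O
Generation 3: 11 live cells
...OOO
..O.OO
....O.
..O...
......
..OOO.
Generation 4: 5 live cells
......
......
....OO
......
..O...
..O..O
Generation 5: 0 live cells
(generation 5 grid is the final answer)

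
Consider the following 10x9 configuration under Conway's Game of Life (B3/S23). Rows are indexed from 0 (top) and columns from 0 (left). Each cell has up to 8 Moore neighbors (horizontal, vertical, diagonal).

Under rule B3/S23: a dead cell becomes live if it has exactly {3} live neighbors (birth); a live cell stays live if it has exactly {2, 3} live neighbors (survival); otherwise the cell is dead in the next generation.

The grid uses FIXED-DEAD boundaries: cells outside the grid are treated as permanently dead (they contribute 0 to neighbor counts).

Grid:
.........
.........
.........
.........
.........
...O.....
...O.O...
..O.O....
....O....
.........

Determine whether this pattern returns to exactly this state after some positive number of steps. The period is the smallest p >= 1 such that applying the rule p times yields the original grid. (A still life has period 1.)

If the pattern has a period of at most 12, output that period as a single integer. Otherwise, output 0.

Simulating and comparing each generation to the original:
Gen 0 (original, given above): 6 live cells
Gen 1: 6 live cells, differs from original
Gen 2: 6 live cells, MATCHES original -> period = 2

Answer: 2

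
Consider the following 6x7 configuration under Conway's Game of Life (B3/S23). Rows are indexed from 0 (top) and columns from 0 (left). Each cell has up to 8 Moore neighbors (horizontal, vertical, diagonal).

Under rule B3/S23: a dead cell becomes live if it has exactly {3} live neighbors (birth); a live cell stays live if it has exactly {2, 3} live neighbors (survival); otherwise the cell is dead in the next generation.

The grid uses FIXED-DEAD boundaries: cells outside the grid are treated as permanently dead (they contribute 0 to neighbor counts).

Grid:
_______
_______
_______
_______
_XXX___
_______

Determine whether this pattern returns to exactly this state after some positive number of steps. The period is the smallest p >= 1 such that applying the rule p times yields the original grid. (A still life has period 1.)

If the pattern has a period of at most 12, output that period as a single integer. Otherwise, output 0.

Simulating and comparing each generation to the original:
Gen 0 (original, given above): 3 live cells
Gen 1: 3 live cells, differs from original
Gen 2: 3 live cells, MATCHES original -> period = 2

Answer: 2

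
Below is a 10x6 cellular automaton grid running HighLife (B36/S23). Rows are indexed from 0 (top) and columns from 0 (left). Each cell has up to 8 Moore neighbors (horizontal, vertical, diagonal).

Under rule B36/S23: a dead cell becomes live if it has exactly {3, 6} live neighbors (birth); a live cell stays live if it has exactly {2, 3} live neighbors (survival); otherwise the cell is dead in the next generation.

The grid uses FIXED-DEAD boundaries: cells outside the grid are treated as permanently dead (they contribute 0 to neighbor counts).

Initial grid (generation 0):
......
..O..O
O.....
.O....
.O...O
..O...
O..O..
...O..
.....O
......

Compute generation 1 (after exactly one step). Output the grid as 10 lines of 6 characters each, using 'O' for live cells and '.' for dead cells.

Simulating step by step:
Generation 0 (given above): 11 live cells
Generation 1: 10 live cells
(generation 1 grid is the final answer)

Answer: ......
......
.O....
OO....
.OO...
.OO...
..OO..
....O.
......
......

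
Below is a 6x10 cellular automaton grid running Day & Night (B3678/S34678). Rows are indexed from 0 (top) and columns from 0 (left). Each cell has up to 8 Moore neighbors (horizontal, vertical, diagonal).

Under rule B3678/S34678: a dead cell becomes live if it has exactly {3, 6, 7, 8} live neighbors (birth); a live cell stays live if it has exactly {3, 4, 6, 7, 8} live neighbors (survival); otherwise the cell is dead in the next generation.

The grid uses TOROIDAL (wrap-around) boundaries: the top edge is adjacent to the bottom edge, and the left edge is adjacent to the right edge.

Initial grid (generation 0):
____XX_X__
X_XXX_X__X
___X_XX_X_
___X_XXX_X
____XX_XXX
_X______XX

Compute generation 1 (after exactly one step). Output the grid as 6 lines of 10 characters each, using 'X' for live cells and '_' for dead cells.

Simulating step by step:
Generation 0 (given above): 26 live cells
Generation 1: 24 live cells
(generation 1 grid is the final answer)

Answer: _XX_XXX___
___X_XX_X_
X__XX___X_
____X_X_XX
____XX_XXX
X________X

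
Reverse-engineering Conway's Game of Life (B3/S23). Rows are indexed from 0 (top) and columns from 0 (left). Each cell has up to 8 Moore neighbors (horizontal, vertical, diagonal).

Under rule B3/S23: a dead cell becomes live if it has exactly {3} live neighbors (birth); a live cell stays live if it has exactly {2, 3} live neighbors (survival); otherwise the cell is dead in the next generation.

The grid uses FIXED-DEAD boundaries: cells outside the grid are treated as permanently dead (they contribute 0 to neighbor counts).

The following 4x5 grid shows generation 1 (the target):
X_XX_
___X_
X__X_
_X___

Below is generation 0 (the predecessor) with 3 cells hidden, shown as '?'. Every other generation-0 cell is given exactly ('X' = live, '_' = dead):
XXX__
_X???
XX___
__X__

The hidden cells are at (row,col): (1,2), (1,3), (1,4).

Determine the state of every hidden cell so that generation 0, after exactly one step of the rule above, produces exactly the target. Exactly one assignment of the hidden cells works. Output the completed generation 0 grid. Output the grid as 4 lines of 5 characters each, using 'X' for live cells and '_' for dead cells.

Answer: XXX__
_XX_X
XX___
__X__

Derivation:
Hidden generation-0 cells (in order): (1,2), (1,3), (1,4).
A hidden cell only influences target cells in its own 3x3 neighborhood. Try each of the 2^3 = 8 assignments, step the completed generation 0 forward once under B3/S23, and compare with the target:
  (1,2)=_ (1,3)=_ (1,4)=_ -> step gives (0,1)='X' but target has '_' -> reject
  (1,2)=_ (1,3)=_ (1,4)=X -> step gives (0,1)='X' but target has '_' -> reject
  (1,2)=_ (1,3)=X (1,4)=_ -> step gives (0,1)='X' but target has '_' -> reject
  (1,2)=_ (1,3)=X (1,4)=X -> step gives (0,1)='X' but target has '_' -> reject
  (1,2)=X (1,3)=_ (1,4)=_ -> step gives (0,3)='_' but target has 'X' -> reject
  (1,2)=X (1,3)=_ (1,4)=X -> step reproduces the target at every cell -> ACCEPT
  (1,2)=X (1,3)=X (1,4)=_ -> step gives (0,2)='_' but target has 'X' -> reject
  (1,2)=X (1,3)=X (1,4)=X -> step gives (0,2)='_' but target has 'X' -> reject
Unique solution: (1,2)=live, (1,3)=dead, (1,4)=live.
Check: live-neighbor counts of every cell in the completed generation 0:
24331
56430
24431
23110
Applying B3/S23 to generation 0 with these counts gives:
X_XX_
___X_
X__X_
_X___
which matches the target exactly.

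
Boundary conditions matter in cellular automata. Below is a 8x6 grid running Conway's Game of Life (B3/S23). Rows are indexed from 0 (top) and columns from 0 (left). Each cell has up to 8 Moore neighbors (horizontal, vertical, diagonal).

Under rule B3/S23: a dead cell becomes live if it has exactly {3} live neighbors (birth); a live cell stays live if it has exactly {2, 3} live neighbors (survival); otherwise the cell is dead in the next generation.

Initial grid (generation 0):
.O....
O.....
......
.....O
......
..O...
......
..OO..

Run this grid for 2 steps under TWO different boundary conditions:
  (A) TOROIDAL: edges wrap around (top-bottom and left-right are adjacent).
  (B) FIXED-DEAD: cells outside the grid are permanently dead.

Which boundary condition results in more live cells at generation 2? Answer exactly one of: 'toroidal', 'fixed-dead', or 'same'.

Answer: toroidal

Derivation:
Under TOROIDAL boundary, generation 2:
.OO...
......
......
......
......
......
..OO..
......
Population = 4

Under FIXED-DEAD boundary, generation 2:
......
......
......
......
......
......
......
......
Population = 0

Comparison: toroidal=4, fixed-dead=0 -> toroidal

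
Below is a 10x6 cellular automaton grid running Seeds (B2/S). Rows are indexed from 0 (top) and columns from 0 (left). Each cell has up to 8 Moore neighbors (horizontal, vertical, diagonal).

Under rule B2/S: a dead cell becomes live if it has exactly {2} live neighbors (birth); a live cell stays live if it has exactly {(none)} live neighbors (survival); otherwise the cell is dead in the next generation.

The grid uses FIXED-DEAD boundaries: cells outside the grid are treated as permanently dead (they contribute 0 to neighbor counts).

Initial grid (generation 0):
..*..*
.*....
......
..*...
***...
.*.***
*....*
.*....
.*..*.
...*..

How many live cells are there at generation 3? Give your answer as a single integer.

Simulating step by step:
Generation 0 (given above): 17 live cells
Generation 1: 15 live cells
.*....
..*...
.**...
*..*..
.....*
......
...*..
..*.**
*..*..
..*.*.
Generation 2: 11 live cells
..*...
*..*..
*.....
....*.
....*.
....*.
..*..*
.*....
......
.*....
Generation 3: 15 live cells
.*.*..
..*...
.*.**.
...*.*
......
......
.*.**.
..*...
***...
......
Population at generation 3: 15

Answer: 15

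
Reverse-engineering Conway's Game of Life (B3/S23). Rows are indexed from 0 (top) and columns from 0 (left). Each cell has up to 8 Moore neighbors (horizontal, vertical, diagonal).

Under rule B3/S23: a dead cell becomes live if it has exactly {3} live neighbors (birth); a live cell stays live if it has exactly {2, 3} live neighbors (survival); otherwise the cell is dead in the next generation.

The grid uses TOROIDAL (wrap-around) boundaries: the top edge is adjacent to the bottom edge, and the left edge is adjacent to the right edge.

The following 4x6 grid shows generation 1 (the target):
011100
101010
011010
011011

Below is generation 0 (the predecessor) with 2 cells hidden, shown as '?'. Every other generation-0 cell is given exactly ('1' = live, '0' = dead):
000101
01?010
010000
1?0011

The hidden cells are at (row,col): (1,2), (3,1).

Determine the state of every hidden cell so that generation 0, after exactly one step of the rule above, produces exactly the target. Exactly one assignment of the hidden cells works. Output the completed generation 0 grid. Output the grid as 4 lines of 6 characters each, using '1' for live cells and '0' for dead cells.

Answer: 000101
010010
010000
110011

Derivation:
Hidden generation-0 cells (in order): (1,2), (3,1).
A hidden cell only influences target cells in its own 3x3 neighborhood. Try each of the 2^2 = 4 assignments, step the completed generation 0 forward once under B3/S23, and compare with the target:
  (1,2)=0 (3,1)=0 -> step gives (0,1)='0' but target has '1' -> reject
  (1,2)=0 (3,1)=1 -> step reproduces the target at every cell -> ACCEPT
  (1,2)=1 (3,1)=0 -> step gives (1,1)='1' but target has '0' -> reject
  (1,2)=1 (3,1)=1 -> step gives (0,1)='0' but target has '1' -> reject
Unique solution: (1,2)=dead, (3,1)=live.
Check: live-neighbor counts of every cell in the completed generation 0:
533254
313222
533234
423233
Applying B3/S23 to generation 0 with these counts gives:
011100
101010
011010
011011
which matches the target exactly.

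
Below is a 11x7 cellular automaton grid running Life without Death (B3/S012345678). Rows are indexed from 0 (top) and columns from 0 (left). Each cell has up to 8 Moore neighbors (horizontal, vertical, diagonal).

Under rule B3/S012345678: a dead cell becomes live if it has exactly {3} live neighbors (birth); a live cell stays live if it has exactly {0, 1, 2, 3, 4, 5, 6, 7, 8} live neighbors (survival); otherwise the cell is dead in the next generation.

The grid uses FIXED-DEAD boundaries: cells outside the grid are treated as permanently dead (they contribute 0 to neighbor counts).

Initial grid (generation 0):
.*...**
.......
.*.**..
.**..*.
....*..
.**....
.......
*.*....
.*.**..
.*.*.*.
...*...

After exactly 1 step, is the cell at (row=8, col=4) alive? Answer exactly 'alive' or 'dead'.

Answer: alive

Derivation:
Simulating step by step:
Generation 0 (given above): 21 live cells
Generation 1: 31 live cells
.*...**
..*.**.
.*.**..
.**..*.
...**..
.**....
..*....
****...
**.**..
.*.*.*.
..***..

Cell (8,4) at generation 1: 1 -> alive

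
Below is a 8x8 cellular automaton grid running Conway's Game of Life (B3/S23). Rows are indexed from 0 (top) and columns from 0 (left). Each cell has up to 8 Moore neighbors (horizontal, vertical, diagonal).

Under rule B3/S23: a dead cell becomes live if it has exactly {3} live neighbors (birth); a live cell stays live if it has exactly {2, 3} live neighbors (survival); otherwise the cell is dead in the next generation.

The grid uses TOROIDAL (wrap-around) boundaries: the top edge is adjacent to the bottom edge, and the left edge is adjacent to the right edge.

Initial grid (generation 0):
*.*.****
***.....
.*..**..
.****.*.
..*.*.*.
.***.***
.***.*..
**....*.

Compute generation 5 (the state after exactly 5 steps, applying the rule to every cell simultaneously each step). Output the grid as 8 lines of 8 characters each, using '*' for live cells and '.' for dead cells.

Simulating step by step:
Generation 0 (given above): 33 live cells
Generation 1: 14 live cells
..**.**.
..*.....
....**..
.*....*.
*.......
*......*
...*.*..
........
Generation 2: 14 live cells
..**....
..*...*.
.....*..
.....*..
**......
*......*
........
..**.**.
Generation 3: 19 live cells
.*..***.
..**....
.....**.
........
**.....*
**.....*
......**
..***...
Generation 4: 19 live cells
.*...*..
..**....
........
*.....**
.*.....*
.*......
.***..**
..***..*
Generation 5: 19 live cells
(generation 5 grid is the final answer)

Answer: .*......
..*.....
.......*
*.....**
.*....**
.*....**
.*..*.**
....**.*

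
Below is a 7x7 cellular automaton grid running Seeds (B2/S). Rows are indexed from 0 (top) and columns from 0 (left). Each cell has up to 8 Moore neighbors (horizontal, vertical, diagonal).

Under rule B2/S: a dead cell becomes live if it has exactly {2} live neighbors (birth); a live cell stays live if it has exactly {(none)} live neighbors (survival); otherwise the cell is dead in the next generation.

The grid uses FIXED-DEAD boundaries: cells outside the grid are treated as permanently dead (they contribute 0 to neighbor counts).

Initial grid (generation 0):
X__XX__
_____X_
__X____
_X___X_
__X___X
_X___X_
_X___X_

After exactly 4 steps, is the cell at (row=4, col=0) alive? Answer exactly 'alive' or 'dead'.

Simulating step by step:
Generation 0 (given above): 13 live cells
Generation 1: 17 live cells
_____X_
_XX____
_X__XXX
___X__X
X___X__
X___X__
X_X_X_X
Generation 2: 9 live cells
_XX____
X__X___
X______
XXX____
_X_____
_______
_______
Generation 3: 3 live cells
X__X___
_______
___X___
_______
_______
_______
_______
Generation 4: 3 live cells
_______
__XXX__
_______
_______
_______
_______
_______

Cell (4,0) at generation 4: 0 -> dead

Answer: dead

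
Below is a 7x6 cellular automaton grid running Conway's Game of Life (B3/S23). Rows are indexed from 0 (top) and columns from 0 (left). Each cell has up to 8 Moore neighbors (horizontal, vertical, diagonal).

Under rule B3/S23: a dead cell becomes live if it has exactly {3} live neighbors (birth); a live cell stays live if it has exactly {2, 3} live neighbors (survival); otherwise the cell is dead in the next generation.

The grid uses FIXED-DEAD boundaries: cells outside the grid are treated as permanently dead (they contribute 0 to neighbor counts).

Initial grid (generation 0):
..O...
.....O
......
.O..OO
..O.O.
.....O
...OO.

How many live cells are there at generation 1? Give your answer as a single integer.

Simulating step by step:
Generation 0 (given above): 10 live cells
Generation 1: 9 live cells
......
......
....OO
...OOO
...OO.
.....O
....O.
Population at generation 1: 9

Answer: 9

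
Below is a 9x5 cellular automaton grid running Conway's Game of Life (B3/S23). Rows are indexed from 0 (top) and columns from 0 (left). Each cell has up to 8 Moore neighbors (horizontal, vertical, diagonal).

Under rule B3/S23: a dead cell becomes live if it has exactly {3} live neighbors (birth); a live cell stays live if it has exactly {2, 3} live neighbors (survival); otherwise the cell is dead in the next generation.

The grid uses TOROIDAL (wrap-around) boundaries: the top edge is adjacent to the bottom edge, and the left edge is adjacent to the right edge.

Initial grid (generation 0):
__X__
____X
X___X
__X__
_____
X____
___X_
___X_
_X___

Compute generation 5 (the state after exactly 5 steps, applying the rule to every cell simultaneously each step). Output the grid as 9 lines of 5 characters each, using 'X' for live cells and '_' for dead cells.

Simulating step by step:
Generation 0 (given above): 9 live cells
Generation 1: 9 live cells
_____
X__XX
X__XX
_____
_____
_____
____X
__X__
__X__
Generation 2: 8 live cells
___XX
X__X_
X__X_
____X
_____
_____
_____
___X_
_____
Generation 3: 10 live cells
___XX
X_XX_
X__X_
____X
_____
_____
_____
_____
___XX
Generation 4: 11 live cells
X____
XXX__
XXXX_
____X
_____
_____
_____
_____
___XX
Generation 5: 11 live cells
(generation 5 grid is the final answer)

Answer: X_XX_
___X_
___X_
XXXXX
_____
_____
_____
_____
____X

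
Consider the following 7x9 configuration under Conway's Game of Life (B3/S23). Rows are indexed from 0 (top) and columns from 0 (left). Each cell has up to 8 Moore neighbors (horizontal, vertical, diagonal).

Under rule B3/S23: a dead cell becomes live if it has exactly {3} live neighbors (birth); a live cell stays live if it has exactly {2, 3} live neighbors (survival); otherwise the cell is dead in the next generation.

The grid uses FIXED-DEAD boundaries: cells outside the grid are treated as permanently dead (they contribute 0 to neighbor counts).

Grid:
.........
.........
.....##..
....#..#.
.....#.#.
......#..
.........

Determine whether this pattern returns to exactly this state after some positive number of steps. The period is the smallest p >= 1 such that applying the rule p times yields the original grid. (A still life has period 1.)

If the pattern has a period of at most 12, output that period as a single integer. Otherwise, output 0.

Simulating and comparing each generation to the original:
Gen 0 (original, given above): 7 live cells
Gen 1: 7 live cells, MATCHES original -> period = 1

Answer: 1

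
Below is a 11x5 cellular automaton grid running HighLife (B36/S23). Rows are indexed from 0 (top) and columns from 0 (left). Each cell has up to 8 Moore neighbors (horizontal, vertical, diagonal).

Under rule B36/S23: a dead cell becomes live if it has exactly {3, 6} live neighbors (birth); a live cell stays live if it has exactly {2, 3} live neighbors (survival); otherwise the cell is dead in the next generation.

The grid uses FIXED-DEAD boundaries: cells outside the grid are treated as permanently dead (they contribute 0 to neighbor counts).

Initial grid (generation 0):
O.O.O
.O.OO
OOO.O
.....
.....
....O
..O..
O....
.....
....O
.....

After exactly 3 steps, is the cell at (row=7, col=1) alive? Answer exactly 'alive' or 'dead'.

Answer: dead

Derivation:
Simulating step by step:
Generation 0 (given above): 14 live cells
Generation 1: 9 live cells
.OO.O
....O
OOO.O
.O...
.....
.....
.....
.....
.....
.....
.....
Generation 2: 10 live cells
...O.
O...O
OOOO.
OOO..
.....
.....
.....
.....
.....
.....
.....
Generation 3: 6 live cells
.....
O...O
...O.
O..O.
.O...
.....
.....
.....
.....
.....
.....

Cell (7,1) at generation 3: 0 -> dead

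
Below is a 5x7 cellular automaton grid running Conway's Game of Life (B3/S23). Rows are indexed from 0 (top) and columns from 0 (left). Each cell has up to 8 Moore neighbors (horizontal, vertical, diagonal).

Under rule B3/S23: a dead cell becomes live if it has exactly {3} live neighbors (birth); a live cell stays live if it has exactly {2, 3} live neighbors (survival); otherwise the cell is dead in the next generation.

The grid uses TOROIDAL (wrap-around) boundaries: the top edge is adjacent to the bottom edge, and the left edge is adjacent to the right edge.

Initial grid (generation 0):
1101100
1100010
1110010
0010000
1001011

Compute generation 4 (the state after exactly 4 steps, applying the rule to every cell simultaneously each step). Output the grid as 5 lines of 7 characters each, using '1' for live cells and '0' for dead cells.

Answer: 1111111
0000000
1100010
1010100
1000010

Derivation:
Simulating step by step:
Generation 0 (given above): 16 live cells
Generation 1: 13 live cells
0001000
0001010
1010000
0011110
1001011
Generation 2: 15 live cells
0011010
0011100
0110011
1010010
0000011
Generation 3: 14 live cells
0010011
0000001
1000011
1010100
0111010
Generation 4: 15 live cells
(generation 4 grid is the final answer)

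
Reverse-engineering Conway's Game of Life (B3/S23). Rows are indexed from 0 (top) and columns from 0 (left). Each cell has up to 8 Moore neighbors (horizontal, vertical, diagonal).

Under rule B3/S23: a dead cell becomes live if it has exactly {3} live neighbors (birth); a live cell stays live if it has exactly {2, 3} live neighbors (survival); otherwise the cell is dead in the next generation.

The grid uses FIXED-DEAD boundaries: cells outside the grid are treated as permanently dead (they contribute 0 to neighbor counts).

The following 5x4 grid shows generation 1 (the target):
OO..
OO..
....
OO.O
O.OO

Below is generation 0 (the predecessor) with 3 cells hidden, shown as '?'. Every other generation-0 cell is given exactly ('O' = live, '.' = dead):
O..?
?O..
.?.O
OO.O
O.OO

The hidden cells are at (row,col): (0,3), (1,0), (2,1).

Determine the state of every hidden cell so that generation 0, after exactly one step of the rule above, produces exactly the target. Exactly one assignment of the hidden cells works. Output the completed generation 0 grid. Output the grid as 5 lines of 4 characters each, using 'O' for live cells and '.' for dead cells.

Answer: O...
OO..
...O
OO.O
O.OO

Derivation:
Hidden generation-0 cells (in order): (0,3), (1,0), (2,1).
A hidden cell only influences target cells in its own 3x3 neighborhood. Try each of the 2^3 = 8 assignments, step the completed generation 0 forward once under B3/S23, and compare with the target:
  (0,3)=. (1,0)=. (2,1)=. -> step gives (0,0)='.' but target has 'O' -> reject
  (0,3)=. (1,0)=. (2,1)=O -> step gives (0,0)='.' but target has 'O' -> reject
  (0,3)=. (1,0)=O (2,1)=. -> step reproduces the target at every cell -> ACCEPT
  (0,3)=. (1,0)=O (2,1)=O -> step gives (1,2)='O' but target has '.' -> reject
  (0,3)=O (1,0)=. (2,1)=. -> step gives (0,0)='.' but target has 'O' -> reject
  (0,3)=O (1,0)=. (2,1)=O -> step gives (0,0)='.' but target has 'O' -> reject
  (0,3)=O (1,0)=O (2,1)=. -> step gives (1,2)='O' but target has '.' -> reject
  (0,3)=O (1,0)=O (2,1)=O -> step gives (3,1)='.' but target has 'O' -> reject
Unique solution: (0,3)=dead, (1,0)=live, (2,1)=dead.
Check: live-neighbor counts of every cell in the completed generation 0:
2310
2221
4441
2353
2432
Applying B3/S23 to generation 0 with these counts gives:
OO..
OO..
....
OO.O
O.OO
which matches the target exactly.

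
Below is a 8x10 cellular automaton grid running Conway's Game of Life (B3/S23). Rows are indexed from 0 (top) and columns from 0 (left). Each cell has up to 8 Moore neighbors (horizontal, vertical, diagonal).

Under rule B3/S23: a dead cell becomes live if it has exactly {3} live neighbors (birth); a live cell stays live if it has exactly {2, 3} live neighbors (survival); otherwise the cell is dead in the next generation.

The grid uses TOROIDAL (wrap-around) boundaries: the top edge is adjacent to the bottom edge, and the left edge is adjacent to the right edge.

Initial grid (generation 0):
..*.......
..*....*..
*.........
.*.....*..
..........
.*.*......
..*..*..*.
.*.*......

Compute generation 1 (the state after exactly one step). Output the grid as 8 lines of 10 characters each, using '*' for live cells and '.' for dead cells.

Simulating step by step:
Generation 0 (given above): 13 live cells
Generation 1: 12 live cells
(generation 1 grid is the final answer)

Answer: .***......
.*........
.*........
..........
..*.......
..*.......
.*.**.....
.*.*......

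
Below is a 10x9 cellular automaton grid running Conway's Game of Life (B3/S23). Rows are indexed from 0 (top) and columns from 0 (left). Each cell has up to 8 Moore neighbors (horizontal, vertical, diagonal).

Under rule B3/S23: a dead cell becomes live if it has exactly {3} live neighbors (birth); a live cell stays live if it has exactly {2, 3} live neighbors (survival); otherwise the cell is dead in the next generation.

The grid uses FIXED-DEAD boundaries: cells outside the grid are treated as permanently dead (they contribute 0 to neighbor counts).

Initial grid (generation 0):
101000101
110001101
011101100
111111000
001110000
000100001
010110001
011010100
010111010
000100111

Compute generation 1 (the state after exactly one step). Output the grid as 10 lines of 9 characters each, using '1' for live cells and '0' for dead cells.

Simulating step by step:
Generation 0 (given above): 42 live cells
Generation 1: 26 live cells
(generation 1 grid is the final answer)

Answer: 100001100
100110000
000000010
100000100
000001000
000000000
010011010
110000110
010000001
001101111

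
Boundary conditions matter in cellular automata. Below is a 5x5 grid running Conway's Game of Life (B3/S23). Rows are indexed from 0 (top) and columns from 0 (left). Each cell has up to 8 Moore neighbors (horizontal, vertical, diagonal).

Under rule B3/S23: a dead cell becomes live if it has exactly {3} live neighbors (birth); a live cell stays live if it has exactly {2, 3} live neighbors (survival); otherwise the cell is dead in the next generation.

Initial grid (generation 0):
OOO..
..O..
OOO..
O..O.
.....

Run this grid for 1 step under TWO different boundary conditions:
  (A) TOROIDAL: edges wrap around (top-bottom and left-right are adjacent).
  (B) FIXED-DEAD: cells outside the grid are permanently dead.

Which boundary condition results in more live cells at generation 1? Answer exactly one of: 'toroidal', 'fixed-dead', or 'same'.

Under TOROIDAL boundary, generation 1:
.OO..
...O.
O.OOO
O.O.O
O.O.O
Population = 13

Under FIXED-DEAD boundary, generation 1:
.OO..
...O.
O.OO.
O.O..
.....
Population = 8

Comparison: toroidal=13, fixed-dead=8 -> toroidal

Answer: toroidal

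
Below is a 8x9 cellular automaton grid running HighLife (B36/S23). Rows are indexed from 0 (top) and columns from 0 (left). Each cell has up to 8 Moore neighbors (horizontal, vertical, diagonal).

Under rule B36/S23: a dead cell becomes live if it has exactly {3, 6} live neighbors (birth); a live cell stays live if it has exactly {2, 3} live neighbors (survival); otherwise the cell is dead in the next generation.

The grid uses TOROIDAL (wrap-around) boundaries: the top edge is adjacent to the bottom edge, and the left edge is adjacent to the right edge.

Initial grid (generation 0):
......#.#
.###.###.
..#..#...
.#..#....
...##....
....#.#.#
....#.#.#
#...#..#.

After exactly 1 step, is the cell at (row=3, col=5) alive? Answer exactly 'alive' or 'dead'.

Answer: alive

Derivation:
Simulating step by step:
Generation 0 (given above): 23 live cells
Generation 1: 26 live cells
#####...#
.#####.#.
.....#...
..#.##...
...##....
....#....
#..##.#.#
#.....#..

Cell (3,5) at generation 1: 1 -> alive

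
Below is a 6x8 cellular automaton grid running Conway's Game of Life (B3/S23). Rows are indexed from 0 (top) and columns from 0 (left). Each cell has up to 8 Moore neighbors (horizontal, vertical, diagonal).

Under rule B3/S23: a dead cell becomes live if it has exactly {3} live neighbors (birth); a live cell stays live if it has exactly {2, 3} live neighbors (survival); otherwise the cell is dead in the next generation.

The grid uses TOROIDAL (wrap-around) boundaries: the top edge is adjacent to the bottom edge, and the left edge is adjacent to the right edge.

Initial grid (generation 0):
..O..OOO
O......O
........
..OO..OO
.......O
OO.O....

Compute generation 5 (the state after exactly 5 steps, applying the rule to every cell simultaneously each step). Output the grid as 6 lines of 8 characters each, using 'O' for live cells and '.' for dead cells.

Simulating step by step:
Generation 0 (given above): 14 live cells
Generation 1: 15 live cells
..O...O.
O......O
O.....O.
......OO
.O.O..OO
OOO.....
Generation 2: 12 live cells
..O.....
OO....O.
O.....O.
.....O..
.O....O.
O..O..O.
Generation 3: 17 live cells
O.O.....
OO......
OO...OO.
.....OOO
.....OOO
.OO....O
Generation 4: 10 live cells
..O....O
..O.....
.O...O..
....O...
.....O..
.OO....O
Generation 5: 11 live cells
(generation 5 grid is the final answer)

Answer: O.OO....
.OO.....
........
....OO..
........
OOO...O.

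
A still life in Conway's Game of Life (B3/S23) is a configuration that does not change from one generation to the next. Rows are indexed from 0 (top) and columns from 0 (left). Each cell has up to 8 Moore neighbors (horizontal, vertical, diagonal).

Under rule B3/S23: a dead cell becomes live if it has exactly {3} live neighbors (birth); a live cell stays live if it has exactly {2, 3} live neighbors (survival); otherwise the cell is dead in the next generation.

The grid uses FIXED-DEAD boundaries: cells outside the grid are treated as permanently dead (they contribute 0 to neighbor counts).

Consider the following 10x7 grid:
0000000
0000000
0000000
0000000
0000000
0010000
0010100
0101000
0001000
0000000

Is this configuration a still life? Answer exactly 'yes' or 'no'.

Compute generation 1 and compare to generation 0 (given above):
Generation 1:
0000000
0000000
0000000
0000000
0000000
0001000
0110000
0001100
0010000
0000000
Cell (5,2) differs: gen0=1 vs gen1=0 -> NOT a still life.

Answer: no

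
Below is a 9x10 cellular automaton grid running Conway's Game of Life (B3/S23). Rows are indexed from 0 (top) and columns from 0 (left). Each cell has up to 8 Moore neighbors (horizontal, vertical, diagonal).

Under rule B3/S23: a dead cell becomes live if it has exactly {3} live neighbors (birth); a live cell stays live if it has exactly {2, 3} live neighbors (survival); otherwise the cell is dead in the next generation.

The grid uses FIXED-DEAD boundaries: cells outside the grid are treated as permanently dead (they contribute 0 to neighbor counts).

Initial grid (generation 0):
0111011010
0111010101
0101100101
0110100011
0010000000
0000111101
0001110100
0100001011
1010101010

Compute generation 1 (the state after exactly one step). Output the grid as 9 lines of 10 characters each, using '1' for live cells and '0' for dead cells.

Simulating step by step:
Generation 0 (given above): 41 live cells
Generation 1: 38 live cells
(generation 1 grid is the final answer)

Answer: 0101011110
1000010101
1000011101
0100100011
0110101101
0000000110
0001000001
0110001011
0100010011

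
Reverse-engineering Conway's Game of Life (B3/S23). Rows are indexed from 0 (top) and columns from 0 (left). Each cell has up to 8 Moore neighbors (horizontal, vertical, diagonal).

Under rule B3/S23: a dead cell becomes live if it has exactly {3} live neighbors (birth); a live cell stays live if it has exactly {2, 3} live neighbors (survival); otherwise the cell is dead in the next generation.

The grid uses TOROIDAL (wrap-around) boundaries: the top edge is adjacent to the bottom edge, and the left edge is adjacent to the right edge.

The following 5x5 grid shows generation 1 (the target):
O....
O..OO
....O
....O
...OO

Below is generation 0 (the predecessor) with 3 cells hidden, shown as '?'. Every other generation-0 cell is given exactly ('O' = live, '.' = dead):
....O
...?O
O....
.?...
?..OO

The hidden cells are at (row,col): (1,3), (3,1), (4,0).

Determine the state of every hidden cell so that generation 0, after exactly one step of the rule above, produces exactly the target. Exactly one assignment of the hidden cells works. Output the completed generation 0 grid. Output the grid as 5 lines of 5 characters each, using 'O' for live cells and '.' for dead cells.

Hidden generation-0 cells (in order): (1,3), (3,1), (4,0).
A hidden cell only influences target cells in its own 3x3 neighborhood. Try each of the 2^3 = 8 assignments, step the completed generation 0 forward once under B3/S23, and compare with the target:
  (1,3)=. (3,1)=. (4,0)=. -> step gives (0,4)='O' but target has '.' -> reject
  (1,3)=. (3,1)=. (4,0)=O -> step gives (0,0)='.' but target has 'O' -> reject
  (1,3)=. (3,1)=O (4,0)=. -> step gives (0,4)='O' but target has '.' -> reject
  (1,3)=. (3,1)=O (4,0)=O -> step gives (0,0)='.' but target has 'O' -> reject
  (1,3)=O (3,1)=. (4,0)=. -> step reproduces the target at every cell -> ACCEPT
  (1,3)=O (3,1)=. (4,0)=O -> step gives (0,0)='.' but target has 'O' -> reject
  (1,3)=O (3,1)=O (4,0)=. -> step gives (2,0)='O' but target has '.' -> reject
  (1,3)=O (3,1)=O (4,0)=O -> step gives (0,0)='.' but target has 'O' -> reject
Unique solution: (1,3)=live, (3,1)=dead, (4,0)=dead.
Check: live-neighbor counts of every cell in the completed generation 0:
30254
31123
11123
21123
20122
Applying B3/S23 to generation 0 with these counts gives:
O....
O..OO
....O
....O
...OO
which matches the target exactly.

Answer: ....O
...OO
O....
.....
...OO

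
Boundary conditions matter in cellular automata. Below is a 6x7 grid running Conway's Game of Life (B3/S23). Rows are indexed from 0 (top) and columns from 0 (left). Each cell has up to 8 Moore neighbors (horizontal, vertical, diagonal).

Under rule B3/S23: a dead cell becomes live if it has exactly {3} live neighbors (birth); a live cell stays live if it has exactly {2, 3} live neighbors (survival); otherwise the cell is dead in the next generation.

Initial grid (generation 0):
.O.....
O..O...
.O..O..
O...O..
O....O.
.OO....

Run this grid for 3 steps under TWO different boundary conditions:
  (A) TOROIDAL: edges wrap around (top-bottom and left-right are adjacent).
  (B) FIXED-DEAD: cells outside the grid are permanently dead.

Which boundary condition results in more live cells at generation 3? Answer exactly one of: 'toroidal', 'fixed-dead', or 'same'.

Under TOROIDAL boundary, generation 3:
.......
...OOO.
.....O.
..O.O..
.OO....
.......
Population = 8

Under FIXED-DEAD boundary, generation 3:
.OO....
.OOO...
.O...O.
..O..O.
...OO..
.......
Population = 11

Comparison: toroidal=8, fixed-dead=11 -> fixed-dead

Answer: fixed-dead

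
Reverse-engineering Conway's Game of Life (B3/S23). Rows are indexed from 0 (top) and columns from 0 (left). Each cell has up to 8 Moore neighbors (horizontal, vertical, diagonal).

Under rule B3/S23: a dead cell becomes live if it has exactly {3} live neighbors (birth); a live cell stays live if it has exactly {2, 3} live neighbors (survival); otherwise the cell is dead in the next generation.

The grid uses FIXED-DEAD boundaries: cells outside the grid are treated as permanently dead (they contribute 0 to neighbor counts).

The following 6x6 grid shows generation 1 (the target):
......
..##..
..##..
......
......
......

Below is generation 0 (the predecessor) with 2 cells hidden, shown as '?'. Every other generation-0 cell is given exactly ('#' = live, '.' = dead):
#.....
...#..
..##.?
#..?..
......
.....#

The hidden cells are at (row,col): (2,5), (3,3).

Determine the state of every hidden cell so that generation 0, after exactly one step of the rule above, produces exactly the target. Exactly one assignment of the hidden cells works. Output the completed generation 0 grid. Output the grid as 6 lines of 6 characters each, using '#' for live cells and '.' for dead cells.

Answer: #.....
...#..
..##..
#.....
......
.....#

Derivation:
Hidden generation-0 cells (in order): (2,5), (3,3).
A hidden cell only influences target cells in its own 3x3 neighborhood. Try each of the 2^2 = 4 assignments, step the completed generation 0 forward once under B3/S23, and compare with the target:
  (2,5)=. (3,3)=. -> step reproduces the target at every cell -> ACCEPT
  (2,5)=. (3,3)=# -> step gives (2,4)='#' but target has '.' -> reject
  (2,5)=# (3,3)=. -> step gives (1,4)='#' but target has '.' -> reject
  (2,5)=# (3,3)=# -> step gives (1,4)='#' but target has '.' -> reject
Unique solution: (2,5)=dead, (3,3)=dead.
Check: live-neighbor counts of every cell in the completed generation 0:
011110
123220
122220
022210
110011
000010
Applying B3/S23 to generation 0 with these counts gives:
......
..##..
..##..
......
......
......
which matches the target exactly.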